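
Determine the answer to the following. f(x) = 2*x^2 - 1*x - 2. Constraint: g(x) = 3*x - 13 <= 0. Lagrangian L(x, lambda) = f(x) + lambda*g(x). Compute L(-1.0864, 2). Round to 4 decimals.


Step 1: Evaluate f(x).
f(-1.0864) = 2*(-1.0864)^2 - 1*(-1.0864) - 2 = 1.4469
Step 2: Evaluate g(x).
g(-1.0864) = 3*-1.0864 - 13 = -16.2592
Step 3: Compute Lagrangian.
L = 1.4469 + 2*-16.2592 = -31.0715


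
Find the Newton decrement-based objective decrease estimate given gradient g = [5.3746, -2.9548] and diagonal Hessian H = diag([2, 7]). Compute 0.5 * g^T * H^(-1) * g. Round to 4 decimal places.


Step 1: H is diagonal, so H^(-1) * g = [2.6873, -0.4221].
Step 2: g^T H^(-1) g = sum_i g_i^2 / H_ii
  = (5.3746)^2/2 + (-2.9548)^2/7
  = 14.4432 + 1.2473 = 15.6904
Step 3: Objective decrease = 0.5 * g^T H^(-1) g = 7.8452


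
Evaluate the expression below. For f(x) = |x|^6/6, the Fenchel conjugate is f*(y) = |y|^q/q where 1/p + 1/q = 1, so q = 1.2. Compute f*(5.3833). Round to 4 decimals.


The conjugate exponent q satisfies 1/p + 1/q = 1.
p = 6, so q = 6/(6 - 1) = 1.2
|y|^q = 5.3833^1.2 = 7.538
f*(5.3833) = 7.538 / 1.2 = 6.2817


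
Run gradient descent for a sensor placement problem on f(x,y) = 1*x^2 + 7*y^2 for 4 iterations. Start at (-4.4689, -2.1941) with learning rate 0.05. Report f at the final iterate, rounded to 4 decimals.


Gradient descent on f(x,y) = 1*x^2 + 7*y^2.
Starting point: (-4.4689, -2.1941), alpha = 0.05
Step 1: grad_x = 2*1*-4.4689 = -8.9378, grad_y = 2*7*-2.1941 = -30.7174
  x_1 = -4.4689 - 0.05*-8.9378 = -4.022
  y_1 = -2.1941 - 0.05*-30.7174 = -0.6582
Step 2: grad_x = 2*1*-4.022 = -8.044, grad_y = 2*7*-0.6582 = -9.2152
  x_2 = -4.022 - 0.05*-8.044 = -3.6198
  y_2 = -0.6582 - 0.05*-9.2152 = -0.1975
Step 3: grad_x = 2*1*-3.6198 = -7.2396, grad_y = 2*7*-0.1975 = -2.7646
  x_3 = -3.6198 - 0.05*-7.2396 = -3.2578
  y_3 = -0.1975 - 0.05*-2.7646 = -0.0592
Step 4: grad_x = 2*1*-3.2578 = -6.5157, grad_y = 2*7*-0.0592 = -0.8294
  x_4 = -3.2578 - 0.05*-6.5157 = -2.932
  y_4 = -0.0592 - 0.05*-0.8294 = -0.0178
f(-2.932, -0.0178) = 1*(-2.932)^2 + 7*(-0.0178)^2 = 8.5991


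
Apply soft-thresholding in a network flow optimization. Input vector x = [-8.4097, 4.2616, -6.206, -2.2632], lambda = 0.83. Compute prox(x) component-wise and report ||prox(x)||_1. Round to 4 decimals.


Soft-thresholding with lambda = 0.83:
prox(-8.4097) = sign(-8.4097)*max(|-8.4097| - 0.83, 0) = -7.5797
prox(4.2616) = sign(4.2616)*max(|4.2616| - 0.83, 0) = 3.4316
prox(-6.206) = sign(-6.206)*max(|-6.206| - 0.83, 0) = -5.376
prox(-2.2632) = sign(-2.2632)*max(|-2.2632| - 0.83, 0) = -1.4332
prox(x) = [-7.5797, 3.4316, -5.376, -1.4332]
||prox(x)||_1 = 7.5797 + 3.4316 + 5.376 + 1.4332 = 17.8205


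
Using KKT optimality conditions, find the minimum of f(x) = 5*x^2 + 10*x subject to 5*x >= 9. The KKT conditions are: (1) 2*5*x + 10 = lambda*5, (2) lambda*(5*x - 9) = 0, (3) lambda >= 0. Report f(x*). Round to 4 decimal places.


Step 1: Try lambda = 0 (constraint inactive).
x_unc = -10/(2*5) = -1.0
Check: 5*-1.0 = -5.0 < 9 -- violated!
Step 2: Constraint must be active: 5*x = 9
x* = 9/5 = 1.8
lambda = (2*5*1.8 + 10)/5 = 5.6
Step 3: Compute optimal value.
f(x*) = 5*1.8^2 + 10*1.8 = 34.2


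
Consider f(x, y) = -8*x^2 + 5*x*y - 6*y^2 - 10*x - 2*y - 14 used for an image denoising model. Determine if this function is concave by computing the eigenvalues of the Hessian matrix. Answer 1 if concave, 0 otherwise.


The Hessian of f(x,y) = -8*x^2 + 5*x*y - 6*y^2 - 10*x - 2*y - 14 is:
H = [[-16, 5], [5, -12]]
Trace = -16 - 12 = -28
Determinant = -16*-12 - (5)^2 = 167
Discriminant = (-28)^2 - 4*167 = 116.0
Eigenvalues: lambda_1 = -19.3852, lambda_2 = -8.6148
The function is concave.

1


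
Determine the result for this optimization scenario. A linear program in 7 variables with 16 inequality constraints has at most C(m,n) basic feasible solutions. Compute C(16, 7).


Each vertex corresponds to some choice of n active constraints out of m, so the number of vertices is at most C(m, n) = m! / (n!(m-n)!).
m = 16, n = 7
Numerator: 16 * 15 * 14 * 13 * 12 * 11 * 10
Denominator: 7! = 5040
C(16, 7) = 11440


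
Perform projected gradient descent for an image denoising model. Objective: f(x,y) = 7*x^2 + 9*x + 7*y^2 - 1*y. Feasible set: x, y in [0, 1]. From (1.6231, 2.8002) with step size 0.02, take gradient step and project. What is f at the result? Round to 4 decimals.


Step 1: Compute gradient at (1.6231, 2.8002).
grad_x = 2*7*1.6231 + 9 = 31.7234
grad_y = 2*7*2.8002 - 1 = 38.2028
Step 2: Gradient step.
x_raw = 1.6231 - 0.02*31.7234 = 0.9886
y_raw = 2.8002 - 0.02*38.2028 = 2.0361
Step 3: Project onto [0, 1].
x_proj = clip(0.9886) = 0.9886
y_proj = clip(2.0361) = 1.0
Step 4: Evaluate f.
f(0.9886, 1.0) = 21.7394


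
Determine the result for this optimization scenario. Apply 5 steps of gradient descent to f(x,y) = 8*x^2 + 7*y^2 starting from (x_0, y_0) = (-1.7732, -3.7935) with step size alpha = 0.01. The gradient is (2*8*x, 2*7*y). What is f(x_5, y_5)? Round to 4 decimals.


Gradient descent on f(x,y) = 8*x^2 + 7*y^2.
Starting point: (-1.7732, -3.7935), alpha = 0.01
Step 1: grad_x = 2*8*-1.7732 = -28.3712, grad_y = 2*7*-3.7935 = -53.109
  x_1 = -1.7732 - 0.01*-28.3712 = -1.4895
  y_1 = -3.7935 - 0.01*-53.109 = -3.2624
Step 2: grad_x = 2*8*-1.4895 = -23.8318, grad_y = 2*7*-3.2624 = -45.6737
  x_2 = -1.4895 - 0.01*-23.8318 = -1.2512
  y_2 = -3.2624 - 0.01*-45.6737 = -2.8057
Step 3: grad_x = 2*8*-1.2512 = -20.0187, grad_y = 2*7*-2.8057 = -39.2794
  x_3 = -1.2512 - 0.01*-20.0187 = -1.051
  y_3 = -2.8057 - 0.01*-39.2794 = -2.4129
Step 4: grad_x = 2*8*-1.051 = -16.8157, grad_y = 2*7*-2.4129 = -33.7803
  x_4 = -1.051 - 0.01*-16.8157 = -0.8828
  y_4 = -2.4129 - 0.01*-33.7803 = -2.0751
Step 5: grad_x = 2*8*-0.8828 = -14.1252, grad_y = 2*7*-2.0751 = -29.0511
  x_5 = -0.8828 - 0.01*-14.1252 = -0.7416
  y_5 = -2.0751 - 0.01*-29.0511 = -1.7846
f(-0.7416, -1.7846) = 8*(-0.7416)^2 + 7*(-1.7846)^2 = 26.6922


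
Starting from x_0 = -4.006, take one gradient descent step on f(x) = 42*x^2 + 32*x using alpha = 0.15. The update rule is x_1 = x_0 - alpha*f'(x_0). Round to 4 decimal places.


We compute the gradient at x_0 and apply the update.
f'(x) = 84*x + 32
f'(-4.006) = 84*-4.006 + 32 = -304.504
x_1 = -4.006 - 0.15*-304.504 = 41.6696


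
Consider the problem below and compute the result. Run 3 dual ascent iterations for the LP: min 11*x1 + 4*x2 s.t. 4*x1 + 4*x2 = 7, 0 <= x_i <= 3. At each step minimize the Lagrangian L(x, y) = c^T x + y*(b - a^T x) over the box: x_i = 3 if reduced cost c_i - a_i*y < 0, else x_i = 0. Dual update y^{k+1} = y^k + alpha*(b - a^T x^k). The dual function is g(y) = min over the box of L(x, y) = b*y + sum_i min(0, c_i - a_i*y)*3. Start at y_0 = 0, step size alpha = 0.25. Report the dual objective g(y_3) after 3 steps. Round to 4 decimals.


Dual ascent for LP: min 11*x1 + 4*x2, 4*x1 + 4*x2 = 7, 0 <= x_i <= 3
Step 1: y^k = 0.0, reduced costs: (11.0, 4.0)
  x^k = (0.0, 0.0), subgradient = b - a^T x = 7.0
  y^{k+1} = 0.0 + 0.25*7.0 = 1.75
Step 2: y^k = 1.75, reduced costs: (4.0, -3.0)
  x^k = (0.0, 3.0), subgradient = b - a^T x = -5.0
  y^{k+1} = 1.75 + 0.25*-5.0 = 0.5
Step 3: y^k = 0.5, reduced costs: (9.0, 2.0)
  x^k = (0.0, 0.0), subgradient = b - a^T x = 7.0
  y^{k+1} = 0.5 + 0.25*7.0 = 2.25
Dual objective at y_3 = 2.25: reduced costs (2.0, -5.0), box minimizer x = (0.0, 3.0)
g(y_3) = b*y + (c1 - a1*y)*x1 + (c2 - a2*y)*x2 = 7*2.25 + 2.0*0.0 + (-5.0)*3.0 = 15.75 + 0.0 - 15.0 = 0.75


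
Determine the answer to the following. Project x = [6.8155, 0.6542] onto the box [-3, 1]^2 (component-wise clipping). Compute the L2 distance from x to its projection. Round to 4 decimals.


Project each component onto [-3, 1].
clip(6.8155) = 1.0, clip(0.6542) = 0.6542
Projection = [1.0, 0.6542]
Squared diffs: [33.82, 0.0]
Distance = sqrt(33.82) = 5.8155


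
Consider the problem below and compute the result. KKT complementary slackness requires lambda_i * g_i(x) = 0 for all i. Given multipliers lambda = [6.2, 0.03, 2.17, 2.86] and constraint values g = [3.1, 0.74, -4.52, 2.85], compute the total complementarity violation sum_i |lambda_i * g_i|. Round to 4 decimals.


KKT complementary slackness check:
lambda_1 * g_1 = 6.2 * 3.1 = 19.22
lambda_2 * g_2 = 0.03 * 0.74 = 0.0222
lambda_3 * g_3 = 2.17 * -4.52 = -9.8084
lambda_4 * g_4 = 2.86 * 2.85 = 8.151
Total violation = 19.22 + 0.0222 + 9.8084 + 8.151 = 37.2016


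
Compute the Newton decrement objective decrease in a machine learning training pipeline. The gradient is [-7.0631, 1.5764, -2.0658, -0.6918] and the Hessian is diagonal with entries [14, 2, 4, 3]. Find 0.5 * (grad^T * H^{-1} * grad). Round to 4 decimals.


Step 1: H is diagonal, so H^(-1) * g = [-0.5045, 0.7882, -0.5165, -0.2306].
Step 2: g^T H^(-1) g = sum_i g_i^2 / H_ii
  = (-7.0631)^2/14 + (1.5764)^2/2 + (-2.0658)^2/4 + (-0.6918)^2/3
  = 3.5634 + 1.2425 + 1.0669 + 0.1595 = 6.0323
Step 3: Objective decrease = 0.5 * g^T H^(-1) g = 3.0162


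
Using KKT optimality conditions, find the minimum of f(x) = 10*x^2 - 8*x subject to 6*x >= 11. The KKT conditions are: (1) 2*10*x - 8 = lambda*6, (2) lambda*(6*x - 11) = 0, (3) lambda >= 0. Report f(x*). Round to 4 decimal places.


Step 1: Try lambda = 0 (constraint inactive).
x_unc = 8/(2*10) = 0.4
Check: 6*0.4 = 2.4 < 11 -- violated!
Step 2: Constraint must be active: 6*x = 11
x* = 11/6 = 1.8333 (rounded; the exact value 11/6 is used below)
lambda = (2*10*(11/6) - 8)/6 = 4.7778
Step 3: Compute optimal value.
f(x*) = 10*(11/6)^2 - 8*(11/6) = 18.9444


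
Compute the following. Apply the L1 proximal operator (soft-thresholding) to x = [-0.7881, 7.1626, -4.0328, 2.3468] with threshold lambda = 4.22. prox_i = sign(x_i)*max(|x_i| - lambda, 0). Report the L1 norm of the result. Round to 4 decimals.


Soft-thresholding with lambda = 4.22:
prox(-0.7881) = sign(-0.7881)*max(|-0.7881| - 4.22, 0) = 0.0
prox(7.1626) = sign(7.1626)*max(|7.1626| - 4.22, 0) = 2.9426
prox(-4.0328) = sign(-4.0328)*max(|-4.0328| - 4.22, 0) = 0.0
prox(2.3468) = sign(2.3468)*max(|2.3468| - 4.22, 0) = 0.0
prox(x) = [0.0, 2.9426, 0.0, 0.0]
||prox(x)||_1 = 0.0 + 2.9426 + 0.0 + 0.0 = 2.9426


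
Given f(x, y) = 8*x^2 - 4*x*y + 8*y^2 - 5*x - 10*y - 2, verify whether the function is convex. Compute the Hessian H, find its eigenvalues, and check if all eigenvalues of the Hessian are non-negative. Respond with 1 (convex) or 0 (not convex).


The Hessian of f(x,y) = 8*x^2 - 4*x*y + 8*y^2 - 5*x - 10*y - 2 is:
H = [[16, -4], [-4, 16]]
Trace = 16 + 16 = 32
Determinant = 16*16 - (-4)^2 = 240
Discriminant = (32)^2 - 4*240 = 64.0
Eigenvalues: lambda_1 = 12.0, lambda_2 = 20.0
The function is convex.

1


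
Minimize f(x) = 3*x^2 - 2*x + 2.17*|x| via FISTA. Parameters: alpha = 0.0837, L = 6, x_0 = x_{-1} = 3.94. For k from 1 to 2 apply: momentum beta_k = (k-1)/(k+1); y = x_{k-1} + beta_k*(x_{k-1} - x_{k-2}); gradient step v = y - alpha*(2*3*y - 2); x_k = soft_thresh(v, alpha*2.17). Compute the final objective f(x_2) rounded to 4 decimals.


FISTA on f(x) = 3*x^2 - 2*x + 2.17*|x|
L = 6, alpha = 0.0837
Iteration 1: beta = 0.0, y = 3.94 + 0.0*(3.94 - 3.94) = 3.94
  grad(y) = 21.64, v = y - alpha*grad = 2.1287
  prox(v) = soft_thresh(2.1287, 0.1816) = 1.9471
Iteration 2: beta = 0.3333, y = 1.9471 + 0.3333*(1.9471 - 3.94) = 1.2828
  grad(y) = 5.6968, v = y - alpha*grad = 0.806
  prox(v) = soft_thresh(0.806, 0.1816) = 0.6244
f(x_2) = 3*0.6244^2 - 2*0.6244 + 2.17*|0.6244| = 1.2756


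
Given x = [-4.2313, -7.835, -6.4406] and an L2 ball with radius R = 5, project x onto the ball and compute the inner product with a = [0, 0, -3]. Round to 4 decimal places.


Step 1: Compute ||x|| (intermediates to 6 decimals).
||x|| = sqrt((-4.2313)^2 + (-7.835)^2 + (-6.4406)^2) = 10.989652
Step 2: Project.
Since ||x|| > R, scale = R/||x|| = 5/10.989652 = 0.454973, proj(x) = scale * x
proj(x) = [-1.925127, -3.564713, -2.930299]
Step 3: Dot product.
a^T * proj(x) = 0*(-1.925127) + 0*(-3.564713) - 3*(-2.930299) = 8.7909


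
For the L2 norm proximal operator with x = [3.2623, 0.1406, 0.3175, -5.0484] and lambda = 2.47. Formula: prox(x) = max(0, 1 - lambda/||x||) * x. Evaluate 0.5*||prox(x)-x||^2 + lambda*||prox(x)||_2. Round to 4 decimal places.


Step 1: Compute ||x||.
||x|| = 6.0208
Step 2: Compute scaling factor.
scale = max(0, 1 - 2.47/6.0208) = 0.5898
Step 3: prox(x) = [1.9239, 0.0829, 0.1872, -2.9773]
||prox(x)|| = 3.5508
Step 4: Proximal objective.
0.5*||prox-x||^2 = 3.0505
lambda*||prox|| = 8.7705
Total = 11.8208


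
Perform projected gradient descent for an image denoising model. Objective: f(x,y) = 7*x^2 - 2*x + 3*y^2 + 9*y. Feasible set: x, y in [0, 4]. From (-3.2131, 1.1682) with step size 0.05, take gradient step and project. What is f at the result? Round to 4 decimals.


Step 1: Compute gradient at (-3.2131, 1.1682).
grad_x = 2*7*-3.2131 - 2 = -46.9834
grad_y = 2*3*1.1682 + 9 = 16.0092
Step 2: Gradient step.
x_raw = -3.2131 - 0.05*-46.9834 = -0.8639
y_raw = 1.1682 - 0.05*16.0092 = 0.3677
Step 3: Project onto [0, 4].
x_proj = clip(-0.8639) = 0.0
y_proj = clip(0.3677) = 0.3677
Step 4: Evaluate f.
f(0.0, 0.3677) = 3.7154


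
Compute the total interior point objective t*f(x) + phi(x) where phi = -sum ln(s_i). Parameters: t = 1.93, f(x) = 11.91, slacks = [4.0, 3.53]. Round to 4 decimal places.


Step 1: Compute log-barrier.
ln values: [1.3863, 1.2613]
phi = -(1.3863 + 1.2613) = -2.6476
Step 2: Compute augmented objective.
t*f(x) = 1.93*11.91 = 22.9863
Total = 22.9863 - 2.6476 = 20.3387


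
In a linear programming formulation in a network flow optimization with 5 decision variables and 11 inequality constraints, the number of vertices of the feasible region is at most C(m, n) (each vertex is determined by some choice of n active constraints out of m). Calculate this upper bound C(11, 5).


Each vertex corresponds to some choice of n active constraints out of m, so the number of vertices is at most C(m, n) = m! / (n!(m-n)!).
m = 11, n = 5
Numerator: 11 * 10 * 9 * 8 * 7
Denominator: 5! = 120
C(11, 5) = 462


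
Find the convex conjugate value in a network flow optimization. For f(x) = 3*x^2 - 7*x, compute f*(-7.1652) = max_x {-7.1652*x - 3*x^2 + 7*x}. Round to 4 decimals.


f*(y) = sup_x {y*x - a*x^2 - b*x} = sup_x {(y-b)*x - a*x^2}
FOC: (y - b) - 2a*x = 0 => x* = (y - b)/(2a)
x* = (-7.1652 + 7)/(2*3) = -0.0275
f*(-7.1652) = (y-b)^2/(4a) = (-7.1652 + 7)^2/(4*3)
= 0.0273/12 = 0.0023


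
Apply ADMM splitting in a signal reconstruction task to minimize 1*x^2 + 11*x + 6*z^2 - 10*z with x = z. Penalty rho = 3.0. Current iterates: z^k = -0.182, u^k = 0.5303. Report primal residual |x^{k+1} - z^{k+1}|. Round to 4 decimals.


ADMM iteration with rho = 3.0, z^k = -0.182, u^k = 0.5303
Step 1: x-update.
Minimize 1*x^2 + 11*x + (3.0/2)*(x + 0.182 + 0.5303)^2
FOC: (2*1 + 3.0)*x = -11 + 3.0*(-0.182 - 0.5303)
x^{k+1} = -2.6274
Step 2: z-update.
Minimize 6*z^2 - 10*z + (3.0/2)*(-2.6274 - z + 0.5303)^2
FOC: (2*6 + 3.0)*z = 10 + 3.0*(-2.6274 + 0.5303)
z^{k+1} = 0.2473
Step 3: u-update.
u^{k+1} = 0.5303 - 2.6274 - 0.2473 = -2.3443
Step 4: Primal residual = |-2.6274 - 0.2473| = 2.8746


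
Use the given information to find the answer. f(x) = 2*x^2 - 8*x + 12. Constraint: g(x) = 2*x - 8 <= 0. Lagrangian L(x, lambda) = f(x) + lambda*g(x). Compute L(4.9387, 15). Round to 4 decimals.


Step 1: Evaluate f(x).
f(4.9387) = 2*4.9387^2 - 8*4.9387 + 12 = 21.2719
Step 2: Evaluate g(x).
g(4.9387) = 2*4.9387 - 8 = 1.8774
Step 3: Compute Lagrangian.
L = 21.2719 + 15*1.8774 = 49.4329


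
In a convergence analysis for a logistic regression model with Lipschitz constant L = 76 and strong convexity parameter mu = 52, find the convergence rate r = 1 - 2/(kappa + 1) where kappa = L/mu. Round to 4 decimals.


Step 1: Compute the condition number.
kappa = L/mu = 76/52 = 1.4615
Step 2: Compute the convergence rate.
r = 1 - 2/(kappa + 1) = 1 - 2*mu/(L + mu) = (L - mu)/(L + mu) = 24/128 = 0.1875


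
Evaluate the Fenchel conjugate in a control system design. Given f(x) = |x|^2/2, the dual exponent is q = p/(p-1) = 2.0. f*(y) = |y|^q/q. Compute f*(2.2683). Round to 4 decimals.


The conjugate exponent q satisfies 1/p + 1/q = 1.
p = 2, so q = 2/(2 - 1) = 2.0
|y|^q = 2.2683^2.0 = 5.1452
f*(2.2683) = 5.1452 / 2.0 = 2.5726


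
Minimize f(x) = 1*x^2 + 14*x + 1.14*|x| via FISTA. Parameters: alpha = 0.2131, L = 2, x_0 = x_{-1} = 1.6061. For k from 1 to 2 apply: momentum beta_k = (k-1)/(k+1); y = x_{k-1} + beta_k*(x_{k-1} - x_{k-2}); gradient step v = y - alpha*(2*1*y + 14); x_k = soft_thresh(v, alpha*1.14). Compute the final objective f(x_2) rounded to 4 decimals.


FISTA on f(x) = 1*x^2 + 14*x + 1.14*|x|
L = 2, alpha = 0.2131
Iteration 1: beta = 0.0, y = 1.6061 + 0.0*(1.6061 - 1.6061) = 1.6061
  grad(y) = 17.2122, v = y - alpha*grad = -2.0618
  prox(v) = soft_thresh(-2.0618, 0.2429) = -1.8189
Iteration 2: beta = 0.3333, y = -1.8189 + 0.3333*(-1.8189 - 1.6061) = -2.9605
  grad(y) = 8.0789, v = y - alpha*grad = -4.6822
  prox(v) = soft_thresh(-4.6822, 0.2429) = -4.4392
f(x_2) = 1*(-4.4392)^2 + 14*(-4.4392) + 1.14*|-4.4392| = -37.3817


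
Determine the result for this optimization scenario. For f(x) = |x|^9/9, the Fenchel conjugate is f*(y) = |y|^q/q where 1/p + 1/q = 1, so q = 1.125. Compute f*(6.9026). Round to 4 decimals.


The conjugate exponent q satisfies 1/p + 1/q = 1.
p = 9, so q = 9/(9 - 1) = 1.125
|y|^q = 6.9026^1.125 = 8.788
f*(6.9026) = 8.788 / 1.125 = 7.8115


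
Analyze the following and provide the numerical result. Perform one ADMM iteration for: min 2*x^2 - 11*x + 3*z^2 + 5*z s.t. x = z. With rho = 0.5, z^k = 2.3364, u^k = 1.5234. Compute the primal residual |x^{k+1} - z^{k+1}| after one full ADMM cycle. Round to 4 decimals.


ADMM iteration with rho = 0.5, z^k = 2.3364, u^k = 1.5234
Step 1: x-update.
Minimize 2*x^2 - 11*x + (0.5/2)*(x - 2.3364 + 1.5234)^2
FOC: (2*2 + 0.5)*x = 11 + 0.5*(2.3364 - 1.5234)
x^{k+1} = 2.5348
Step 2: z-update.
Minimize 3*z^2 + 5*z + (0.5/2)*(2.5348 - z + 1.5234)^2
FOC: (2*3 + 0.5)*z = -5 + 0.5*(2.5348 + 1.5234)
z^{k+1} = -0.4571
Step 3: u-update.
u^{k+1} = 1.5234 + 2.5348 + 0.4571 = 4.5152
Step 4: Primal residual = |2.5348 + 0.4571| = 2.9918


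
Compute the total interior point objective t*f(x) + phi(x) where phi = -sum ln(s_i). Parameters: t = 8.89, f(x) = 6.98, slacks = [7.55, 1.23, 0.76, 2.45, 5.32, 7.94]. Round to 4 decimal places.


Step 1: Compute log-barrier.
ln values: [2.0215, 0.207, -0.2744, 0.8961, 1.6715, 2.0719]
phi = -(2.0215 + 0.207 - 0.2744 + 0.8961 + 1.6715 + 2.0719) = -6.5936
Step 2: Compute augmented objective.
t*f(x) = 8.89*6.98 = 62.0522
Total = 62.0522 - 6.5936 = 55.4586


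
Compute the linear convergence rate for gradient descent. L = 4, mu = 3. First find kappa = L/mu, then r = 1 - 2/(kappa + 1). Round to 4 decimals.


Step 1: Compute the condition number.
kappa = L/mu = 4/3 = 1.3333
Step 2: Compute the convergence rate.
r = 1 - 2/(kappa + 1) = 1 - 2*mu/(L + mu) = (L - mu)/(L + mu) = 1/7 = 0.1429


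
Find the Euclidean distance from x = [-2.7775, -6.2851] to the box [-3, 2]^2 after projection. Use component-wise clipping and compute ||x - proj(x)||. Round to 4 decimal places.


Project each component onto [-3, 2].
clip(-2.7775) = -2.7775, clip(-6.2851) = -3.0
Projection = [-2.7775, -3.0]
Squared diffs: [0.0, 10.7919]
Distance = sqrt(10.7919) = 3.2851


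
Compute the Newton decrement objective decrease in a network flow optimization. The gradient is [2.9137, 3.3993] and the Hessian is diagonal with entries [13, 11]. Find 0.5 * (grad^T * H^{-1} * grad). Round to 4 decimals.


Step 1: H is diagonal, so H^(-1) * g = [0.2241, 0.309].
Step 2: g^T H^(-1) g = sum_i g_i^2 / H_ii
  = (2.9137)^2/13 + (3.3993)^2/11
  = 0.653 + 1.0505 = 1.7035
Step 3: Objective decrease = 0.5 * g^T H^(-1) g = 0.8518


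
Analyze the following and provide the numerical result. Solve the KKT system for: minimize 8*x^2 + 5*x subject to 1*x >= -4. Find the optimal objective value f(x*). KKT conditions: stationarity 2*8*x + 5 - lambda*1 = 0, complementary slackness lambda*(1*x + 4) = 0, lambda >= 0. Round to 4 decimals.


Step 1: Try lambda = 0 (constraint inactive).
Stationarity: 2*8*x + 5 = 0
x* = -5/(2*8) = -0.3125
Check constraint: 1*-0.3125 = -0.3125 >= -4 -- satisfied.
Step 2: Compute optimal value.
f(x*) = 8*(-0.3125)^2 + 5*(-0.3125) = -0.7813


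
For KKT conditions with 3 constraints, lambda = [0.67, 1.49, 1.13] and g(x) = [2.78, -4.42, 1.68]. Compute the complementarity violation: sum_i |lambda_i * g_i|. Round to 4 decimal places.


KKT complementary slackness check:
lambda_1 * g_1 = 0.67 * 2.78 = 1.8626
lambda_2 * g_2 = 1.49 * -4.42 = -6.5858
lambda_3 * g_3 = 1.13 * 1.68 = 1.8984
Total violation = 1.8626 + 6.5858 + 1.8984 = 10.3468


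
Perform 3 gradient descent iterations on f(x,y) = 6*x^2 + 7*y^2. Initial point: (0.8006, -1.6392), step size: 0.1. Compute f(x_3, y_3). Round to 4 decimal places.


Gradient descent on f(x,y) = 6*x^2 + 7*y^2.
Starting point: (0.8006, -1.6392), alpha = 0.1
Step 1: grad_x = 2*6*0.8006 = 9.6072, grad_y = 2*7*-1.6392 = -22.9488
  x_1 = 0.8006 - 0.1*9.6072 = -0.1601
  y_1 = -1.6392 - 0.1*-22.9488 = 0.6557
Step 2: grad_x = 2*6*-0.1601 = -1.9214, grad_y = 2*7*0.6557 = 9.1795
  x_2 = -0.1601 - 0.1*-1.9214 = 0.032
  y_2 = 0.6557 - 0.1*9.1795 = -0.2623
Step 3: grad_x = 2*6*0.032 = 0.3843, grad_y = 2*7*-0.2623 = -3.6718
  x_3 = 0.032 - 0.1*0.3843 = -0.0064
  y_3 = -0.2623 - 0.1*-3.6718 = 0.1049
f(-0.0064, 0.1049) = 6*(-0.0064)^2 + 7*0.1049^2 = 0.0773


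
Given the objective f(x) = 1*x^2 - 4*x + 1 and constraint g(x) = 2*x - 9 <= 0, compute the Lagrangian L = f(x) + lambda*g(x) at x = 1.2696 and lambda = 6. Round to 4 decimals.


Step 1: Evaluate f(x).
f(1.2696) = 1*1.2696^2 - 4*1.2696 + 1 = -2.4665
Step 2: Evaluate g(x).
g(1.2696) = 2*1.2696 - 9 = -6.4608
Step 3: Compute Lagrangian.
L = -2.4665 + 6*-6.4608 = -41.2313


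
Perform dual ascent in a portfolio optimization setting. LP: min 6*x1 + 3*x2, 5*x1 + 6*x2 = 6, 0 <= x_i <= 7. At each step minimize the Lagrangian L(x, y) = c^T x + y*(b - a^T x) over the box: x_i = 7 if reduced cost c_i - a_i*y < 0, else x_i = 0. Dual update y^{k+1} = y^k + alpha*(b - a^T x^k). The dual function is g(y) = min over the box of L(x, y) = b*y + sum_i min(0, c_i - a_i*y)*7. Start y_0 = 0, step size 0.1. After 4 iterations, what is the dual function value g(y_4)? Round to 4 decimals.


Dual ascent for LP: min 6*x1 + 3*x2, 5*x1 + 6*x2 = 6, 0 <= x_i <= 7
Step 1: y^k = 0.0, reduced costs: (6.0, 3.0)
  x^k = (0.0, 0.0), subgradient = b - a^T x = 6.0
  y^{k+1} = 0.0 + 0.1*6.0 = 0.6
Step 2: y^k = 0.6, reduced costs: (3.0, -0.6)
  x^k = (0.0, 7.0), subgradient = b - a^T x = -36.0
  y^{k+1} = 0.6 + 0.1*-36.0 = -3.0
Step 3: y^k = -3.0, reduced costs: (21.0, 21.0)
  x^k = (0.0, 0.0), subgradient = b - a^T x = 6.0
  y^{k+1} = -3.0 + 0.1*6.0 = -2.4
Step 4: y^k = -2.4, reduced costs: (18.0, 17.4)
  x^k = (0.0, 0.0), subgradient = b - a^T x = 6.0
  y^{k+1} = -2.4 + 0.1*6.0 = -1.8
Dual objective at y_4 = -1.8: reduced costs (15.0, 13.8), box minimizer x = (0.0, 0.0)
g(y_4) = b*y + (c1 - a1*y)*x1 + (c2 - a2*y)*x2 = 6*(-1.8) + 15.0*0.0 + 13.8*0.0 = -10.8 + 0.0 + 0.0 = -10.8


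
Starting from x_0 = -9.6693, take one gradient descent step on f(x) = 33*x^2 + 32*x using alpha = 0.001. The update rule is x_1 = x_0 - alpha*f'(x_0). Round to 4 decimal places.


We compute the gradient at x_0 and apply the update.
f'(x) = 66*x + 32
f'(-9.6693) = 66*-9.6693 + 32 = -606.1738
x_1 = -9.6693 - 0.001*-606.1738 = -9.0631


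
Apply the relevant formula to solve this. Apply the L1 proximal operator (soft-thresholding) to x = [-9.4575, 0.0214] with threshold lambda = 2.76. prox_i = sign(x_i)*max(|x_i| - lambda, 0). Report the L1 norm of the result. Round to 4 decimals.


Soft-thresholding with lambda = 2.76:
prox(-9.4575) = sign(-9.4575)*max(|-9.4575| - 2.76, 0) = -6.6975
prox(0.0214) = sign(0.0214)*max(|0.0214| - 2.76, 0) = 0.0
prox(x) = [-6.6975, 0.0]
||prox(x)||_1 = 6.6975 + 0.0 = 6.6975


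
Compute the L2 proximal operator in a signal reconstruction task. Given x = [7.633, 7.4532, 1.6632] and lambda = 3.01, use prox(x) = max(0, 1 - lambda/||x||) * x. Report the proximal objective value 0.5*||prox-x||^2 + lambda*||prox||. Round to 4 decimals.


Step 1: Compute ||x||.
||x|| = 10.7972
Step 2: Compute scaling factor.
scale = max(0, 1 - 3.01/10.7972) = 0.7212
Step 3: prox(x) = [5.5051, 5.3754, 1.1995]
||prox(x)|| = 7.7872
Step 4: Proximal objective.
0.5*||prox-x||^2 = 4.5301
lambda*||prox|| = 23.4395
Total = 27.9695


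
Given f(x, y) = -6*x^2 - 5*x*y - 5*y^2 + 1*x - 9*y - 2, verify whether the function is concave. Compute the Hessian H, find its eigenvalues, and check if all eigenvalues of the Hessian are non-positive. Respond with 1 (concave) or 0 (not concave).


The Hessian of f(x,y) = -6*x^2 - 5*x*y - 5*y^2 + 1*x - 9*y - 2 is:
H = [[-12, -5], [-5, -10]]
Trace = -12 - 10 = -22
Determinant = -12*-10 - (-5)^2 = 95
Discriminant = (-22)^2 - 4*95 = 104.0
Eigenvalues: lambda_1 = -16.099, lambda_2 = -5.901
The function is concave.

1


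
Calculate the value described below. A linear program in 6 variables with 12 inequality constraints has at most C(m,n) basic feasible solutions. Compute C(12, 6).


Each vertex corresponds to some choice of n active constraints out of m, so the number of vertices is at most C(m, n) = m! / (n!(m-n)!).
m = 12, n = 6
Numerator: 12 * 11 * 10 * 9 * 8 * 7
Denominator: 6! = 720
C(12, 6) = 924


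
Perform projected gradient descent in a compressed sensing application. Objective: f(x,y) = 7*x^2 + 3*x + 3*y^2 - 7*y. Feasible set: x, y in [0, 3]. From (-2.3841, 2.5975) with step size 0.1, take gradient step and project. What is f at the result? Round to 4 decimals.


Step 1: Compute gradient at (-2.3841, 2.5975).
grad_x = 2*7*-2.3841 + 3 = -30.3774
grad_y = 2*3*2.5975 - 7 = 8.585
Step 2: Gradient step.
x_raw = -2.3841 - 0.1*-30.3774 = 0.6536
y_raw = 2.5975 - 0.1*8.585 = 1.739
Step 3: Project onto [0, 3].
x_proj = clip(0.6536) = 0.6536
y_proj = clip(1.739) = 1.739
Step 4: Evaluate f.
f(0.6536, 1.739) = 1.851


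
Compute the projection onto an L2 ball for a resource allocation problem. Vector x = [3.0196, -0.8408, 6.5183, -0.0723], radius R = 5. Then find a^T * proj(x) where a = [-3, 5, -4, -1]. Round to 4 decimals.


Step 1: Compute ||x|| (intermediates to 6 decimals).
||x|| = sqrt(3.0196^2 + (-0.8408)^2 + 6.5183^2 + (-0.0723)^2) = 7.233145
Step 2: Project.
Since ||x|| > R, scale = R/||x|| = 5/7.233145 = 0.691262, proj(x) = scale * x
proj(x) = [2.087335, -0.581213, 4.505853, -0.049978]
Step 3: Dot product.
a^T * proj(x) = -3*2.087335 + 5*(-0.581213) - 4*4.505853 - 1*(-0.049978) = -27.1415


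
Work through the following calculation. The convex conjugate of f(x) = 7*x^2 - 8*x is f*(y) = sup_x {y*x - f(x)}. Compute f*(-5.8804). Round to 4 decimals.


f*(y) = sup_x {y*x - a*x^2 - b*x} = sup_x {(y-b)*x - a*x^2}
FOC: (y - b) - 2a*x = 0 => x* = (y - b)/(2a)
x* = (-5.8804 + 8)/(2*7) = 0.1514
f*(-5.8804) = (y-b)^2/(4a) = (-5.8804 + 8)^2/(4*7)
= 4.4927/28 = 0.1605


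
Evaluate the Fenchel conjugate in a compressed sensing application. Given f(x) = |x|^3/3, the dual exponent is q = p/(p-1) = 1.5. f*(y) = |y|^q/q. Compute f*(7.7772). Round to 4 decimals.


The conjugate exponent q satisfies 1/p + 1/q = 1.
p = 3, so q = 3/(3 - 1) = 1.5
|y|^q = 7.7772^1.5 = 21.6888
f*(7.7772) = 21.6888 / 1.5 = 14.4592


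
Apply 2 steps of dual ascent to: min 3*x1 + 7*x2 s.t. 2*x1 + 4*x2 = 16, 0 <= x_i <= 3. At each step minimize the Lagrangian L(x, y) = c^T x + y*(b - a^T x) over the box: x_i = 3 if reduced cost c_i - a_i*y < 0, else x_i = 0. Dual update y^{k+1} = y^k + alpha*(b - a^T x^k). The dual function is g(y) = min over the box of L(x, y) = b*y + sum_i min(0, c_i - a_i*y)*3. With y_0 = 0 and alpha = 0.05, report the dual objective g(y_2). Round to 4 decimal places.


Dual ascent for LP: min 3*x1 + 7*x2, 2*x1 + 4*x2 = 16, 0 <= x_i <= 3
Step 1: y^k = 0.0, reduced costs: (3.0, 7.0)
  x^k = (0.0, 0.0), subgradient = b - a^T x = 16.0
  y^{k+1} = 0.0 + 0.05*16.0 = 0.8
Step 2: y^k = 0.8, reduced costs: (1.4, 3.8)
  x^k = (0.0, 0.0), subgradient = b - a^T x = 16.0
  y^{k+1} = 0.8 + 0.05*16.0 = 1.6
Dual objective at y_2 = 1.6: reduced costs (-0.2, 0.6), box minimizer x = (3.0, 0.0)
g(y_2) = b*y + (c1 - a1*y)*x1 + (c2 - a2*y)*x2 = 16*1.6 + (-0.2)*3.0 + 0.6*0.0 = 25.6 - 0.6 + 0.0 = 25.0


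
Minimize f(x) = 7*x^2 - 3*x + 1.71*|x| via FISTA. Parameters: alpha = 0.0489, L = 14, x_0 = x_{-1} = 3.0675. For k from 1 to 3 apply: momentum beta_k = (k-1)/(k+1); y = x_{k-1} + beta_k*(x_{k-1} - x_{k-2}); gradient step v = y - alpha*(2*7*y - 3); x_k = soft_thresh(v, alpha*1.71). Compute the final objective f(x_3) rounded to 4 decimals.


FISTA on f(x) = 7*x^2 - 3*x + 1.71*|x|
L = 14, alpha = 0.0489
Iteration 1: beta = 0.0, y = 3.0675 + 0.0*(3.0675 - 3.0675) = 3.0675
  grad(y) = 39.945, v = y - alpha*grad = 1.1142
  prox(v) = soft_thresh(1.1142, 0.0836) = 1.0306
Iteration 2: beta = 0.3333, y = 1.0306 + 0.3333*(1.0306 - 3.0675) = 0.3516
  grad(y) = 1.9223, v = y - alpha*grad = 0.2576
  prox(v) = soft_thresh(0.2576, 0.0836) = 0.174
Iteration 3: beta = 0.5, y = 0.174 + 0.5*(0.174 - 1.0306) = -0.2543
  grad(y) = -6.5605, v = y - alpha*grad = 0.0665
  prox(v) = soft_thresh(0.0665, 0.0836) = 0.0
f(x_3) = 7*0.0^2 - 3*0.0 + 1.71*|0.0| = 0.0


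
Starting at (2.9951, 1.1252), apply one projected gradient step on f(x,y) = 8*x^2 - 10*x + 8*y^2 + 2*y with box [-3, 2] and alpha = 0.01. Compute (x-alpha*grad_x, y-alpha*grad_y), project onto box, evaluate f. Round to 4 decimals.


Step 1: Compute gradient at (2.9951, 1.1252).
grad_x = 2*8*2.9951 - 10 = 37.9216
grad_y = 2*8*1.1252 + 2 = 20.0032
Step 2: Gradient step.
x_raw = 2.9951 - 0.01*37.9216 = 2.6159
y_raw = 1.1252 - 0.01*20.0032 = 0.9252
Step 3: Project onto [-3, 2].
x_proj = clip(2.6159) = 2.0
y_proj = clip(0.9252) = 0.9252
Step 4: Evaluate f.
f(2.0, 0.9252) = 20.6978


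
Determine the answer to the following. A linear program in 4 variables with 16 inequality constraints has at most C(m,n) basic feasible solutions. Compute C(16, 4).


Each vertex corresponds to some choice of n active constraints out of m, so the number of vertices is at most C(m, n) = m! / (n!(m-n)!).
m = 16, n = 4
Numerator: 16 * 15 * 14 * 13
Denominator: 4! = 24
C(16, 4) = 1820


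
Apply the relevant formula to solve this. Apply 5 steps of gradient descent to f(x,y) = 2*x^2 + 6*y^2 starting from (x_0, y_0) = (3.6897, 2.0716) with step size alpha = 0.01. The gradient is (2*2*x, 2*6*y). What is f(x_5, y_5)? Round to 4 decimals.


Gradient descent on f(x,y) = 2*x^2 + 6*y^2.
Starting point: (3.6897, 2.0716), alpha = 0.01
Step 1: grad_x = 2*2*3.6897 = 14.7588, grad_y = 2*6*2.0716 = 24.8592
  x_1 = 3.6897 - 0.01*14.7588 = 3.5421
  y_1 = 2.0716 - 0.01*24.8592 = 1.823
Step 2: grad_x = 2*2*3.5421 = 14.1684, grad_y = 2*6*1.823 = 21.8761
  x_2 = 3.5421 - 0.01*14.1684 = 3.4004
  y_2 = 1.823 - 0.01*21.8761 = 1.6042
Step 3: grad_x = 2*2*3.4004 = 13.6017, grad_y = 2*6*1.6042 = 19.251
  x_3 = 3.4004 - 0.01*13.6017 = 3.2644
  y_3 = 1.6042 - 0.01*19.251 = 1.4117
Step 4: grad_x = 2*2*3.2644 = 13.0576, grad_y = 2*6*1.4117 = 16.9408
  x_4 = 3.2644 - 0.01*13.0576 = 3.1338
  y_4 = 1.4117 - 0.01*16.9408 = 1.2423
Step 5: grad_x = 2*2*3.1338 = 12.5353, grad_y = 2*6*1.2423 = 14.9079
  x_5 = 3.1338 - 0.01*12.5353 = 3.0085
  y_5 = 1.2423 - 0.01*14.9079 = 1.0932
f(3.0085, 1.0932) = 2*3.0085^2 + 6*1.0932^2 = 25.2731


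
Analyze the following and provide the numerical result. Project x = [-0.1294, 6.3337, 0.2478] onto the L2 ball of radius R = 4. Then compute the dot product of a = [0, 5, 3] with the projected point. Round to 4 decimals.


Step 1: Compute ||x|| (intermediates to 6 decimals).
||x|| = sqrt((-0.1294)^2 + 6.3337^2 + 0.2478^2) = 6.339866
Step 2: Project.
Since ||x|| > R, scale = R/||x|| = 4/6.339866 = 0.630928, proj(x) = scale * x
proj(x) = [-0.081642, 3.996109, 0.156344]
Step 3: Dot product.
a^T * proj(x) = 0*(-0.081642) + 5*3.996109 + 3*0.156344 = 20.4496


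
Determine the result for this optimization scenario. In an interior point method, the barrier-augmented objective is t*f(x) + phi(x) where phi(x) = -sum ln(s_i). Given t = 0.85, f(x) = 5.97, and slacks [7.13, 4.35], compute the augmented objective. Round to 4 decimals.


Step 1: Compute log-barrier.
ln values: [1.9643, 1.4702]
phi = -(1.9643 + 1.4702) = -3.4345
Step 2: Compute augmented objective.
t*f(x) = 0.85*5.97 = 5.0745
Total = 5.0745 - 3.4345 = 1.64


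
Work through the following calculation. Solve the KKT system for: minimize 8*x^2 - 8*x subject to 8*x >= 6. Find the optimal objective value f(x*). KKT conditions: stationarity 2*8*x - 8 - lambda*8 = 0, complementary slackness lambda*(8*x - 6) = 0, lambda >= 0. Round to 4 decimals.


Step 1: Try lambda = 0 (constraint inactive).
x_unc = 8/(2*8) = 0.5
Check: 8*0.5 = 4.0 < 6 -- violated!
Step 2: Constraint must be active: 8*x = 6
x* = 6/8 = 0.75
lambda = (2*8*0.75 - 8)/8 = 0.5
Step 3: Compute optimal value.
f(x*) = 8*0.75^2 - 8*0.75 = -1.5


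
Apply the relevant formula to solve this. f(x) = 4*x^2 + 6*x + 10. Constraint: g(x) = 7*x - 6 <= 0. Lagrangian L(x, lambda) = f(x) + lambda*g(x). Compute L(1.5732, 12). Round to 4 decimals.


Step 1: Evaluate f(x).
f(1.5732) = 4*1.5732^2 + 6*1.5732 + 10 = 29.339
Step 2: Evaluate g(x).
g(1.5732) = 7*1.5732 - 6 = 5.0124
Step 3: Compute Lagrangian.
L = 29.339 + 12*5.0124 = 89.4878


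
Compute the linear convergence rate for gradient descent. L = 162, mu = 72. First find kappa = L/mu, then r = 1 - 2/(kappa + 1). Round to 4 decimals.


Step 1: Compute the condition number.
kappa = L/mu = 162/72 = 2.25
Step 2: Compute the convergence rate.
r = 1 - 2/(kappa + 1) = 1 - 2*mu/(L + mu) = (L - mu)/(L + mu) = 90/234 = 0.3846


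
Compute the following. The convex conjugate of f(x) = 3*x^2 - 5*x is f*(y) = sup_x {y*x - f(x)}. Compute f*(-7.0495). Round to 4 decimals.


f*(y) = sup_x {y*x - a*x^2 - b*x} = sup_x {(y-b)*x - a*x^2}
FOC: (y - b) - 2a*x = 0 => x* = (y - b)/(2a)
x* = (-7.0495 + 5)/(2*3) = -0.3416
f*(-7.0495) = (y-b)^2/(4a) = (-7.0495 + 5)^2/(4*3)
= 4.2005/12 = 0.35


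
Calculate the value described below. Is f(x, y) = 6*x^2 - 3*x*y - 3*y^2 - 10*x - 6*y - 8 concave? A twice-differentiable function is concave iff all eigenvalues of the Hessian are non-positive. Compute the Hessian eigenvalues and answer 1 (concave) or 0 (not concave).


The Hessian of f(x,y) = 6*x^2 - 3*x*y - 3*y^2 - 10*x - 6*y - 8 is:
H = [[12, -3], [-3, -6]]
Trace = 12 - 6 = 6
Determinant = 12*-6 - (-3)^2 = -81
Discriminant = (6)^2 - 4*-81 = 360.0
Eigenvalues: lambda_1 = -6.4868, lambda_2 = 12.4868
The function is not concave.

0


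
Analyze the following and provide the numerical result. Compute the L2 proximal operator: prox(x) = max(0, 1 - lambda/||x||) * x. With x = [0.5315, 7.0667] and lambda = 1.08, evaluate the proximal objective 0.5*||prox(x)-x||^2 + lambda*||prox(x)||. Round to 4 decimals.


Step 1: Compute ||x||.
||x|| = 7.0867
Step 2: Compute scaling factor.
scale = max(0, 1 - 1.08/7.0867) = 0.8476
Step 3: prox(x) = [0.4505, 5.9897]
||prox(x)|| = 6.0067
Step 4: Proximal objective.
0.5*||prox-x||^2 = 0.5832
lambda*||prox|| = 6.4872
Total = 7.0704


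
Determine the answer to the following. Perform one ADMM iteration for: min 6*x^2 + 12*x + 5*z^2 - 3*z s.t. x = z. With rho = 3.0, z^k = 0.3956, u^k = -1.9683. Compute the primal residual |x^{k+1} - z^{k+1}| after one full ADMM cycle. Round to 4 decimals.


ADMM iteration with rho = 3.0, z^k = 0.3956, u^k = -1.9683
Step 1: x-update.
Minimize 6*x^2 + 12*x + (3.0/2)*(x - 0.3956 - 1.9683)^2
FOC: (2*6 + 3.0)*x = -12 + 3.0*(0.3956 + 1.9683)
x^{k+1} = -0.3272
Step 2: z-update.
Minimize 5*z^2 - 3*z + (3.0/2)*(-0.3272 - z - 1.9683)^2
FOC: (2*5 + 3.0)*z = 3 + 3.0*(-0.3272 - 1.9683)
z^{k+1} = -0.299
Step 3: u-update.
u^{k+1} = -1.9683 - 0.3272 + 0.299 = -1.9966
Step 4: Primal residual = |-0.3272 + 0.299| = 0.0283


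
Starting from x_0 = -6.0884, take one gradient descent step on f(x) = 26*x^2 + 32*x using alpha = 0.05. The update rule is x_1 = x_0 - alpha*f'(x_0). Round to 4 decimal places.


We compute the gradient at x_0 and apply the update.
f'(x) = 52*x + 32
f'(-6.0884) = 52*-6.0884 + 32 = -284.5968
x_1 = -6.0884 - 0.05*-284.5968 = 8.1414


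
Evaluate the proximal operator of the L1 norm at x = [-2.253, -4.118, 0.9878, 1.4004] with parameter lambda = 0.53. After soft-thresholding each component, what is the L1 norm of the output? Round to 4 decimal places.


Soft-thresholding with lambda = 0.53:
prox(-2.253) = sign(-2.253)*max(|-2.253| - 0.53, 0) = -1.723
prox(-4.118) = sign(-4.118)*max(|-4.118| - 0.53, 0) = -3.588
prox(0.9878) = sign(0.9878)*max(|0.9878| - 0.53, 0) = 0.4578
prox(1.4004) = sign(1.4004)*max(|1.4004| - 0.53, 0) = 0.8704
prox(x) = [-1.723, -3.588, 0.4578, 0.8704]
||prox(x)||_1 = 1.723 + 3.588 + 0.4578 + 0.8704 = 6.6392


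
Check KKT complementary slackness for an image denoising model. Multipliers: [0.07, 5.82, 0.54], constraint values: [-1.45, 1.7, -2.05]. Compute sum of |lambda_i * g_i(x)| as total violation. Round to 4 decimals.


KKT complementary slackness check:
lambda_1 * g_1 = 0.07 * -1.45 = -0.1015
lambda_2 * g_2 = 5.82 * 1.7 = 9.894
lambda_3 * g_3 = 0.54 * -2.05 = -1.107
Total violation = 0.1015 + 9.894 + 1.107 = 11.1025


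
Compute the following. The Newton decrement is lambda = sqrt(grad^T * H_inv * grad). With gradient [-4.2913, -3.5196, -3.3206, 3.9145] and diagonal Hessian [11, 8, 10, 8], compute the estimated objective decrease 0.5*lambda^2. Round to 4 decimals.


Step 1: H is diagonal, so H^(-1) * g = [-0.3901, -0.44, -0.3321, 0.4893].
Step 2: g^T H^(-1) g = sum_i g_i^2 / H_ii
  = (-4.2913)^2/11 + (-3.5196)^2/8 + (-3.3206)^2/10 + (3.9145)^2/8
  = 1.6741 + 1.5484 + 1.1026 + 1.9154 = 6.2406
Step 3: Objective decrease = 0.5 * g^T H^(-1) g = 3.1203


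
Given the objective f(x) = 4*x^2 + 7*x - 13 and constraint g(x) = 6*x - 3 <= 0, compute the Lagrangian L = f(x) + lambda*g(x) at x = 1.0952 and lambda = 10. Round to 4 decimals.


Step 1: Evaluate f(x).
f(1.0952) = 4*1.0952^2 + 7*1.0952 - 13 = -0.5357
Step 2: Evaluate g(x).
g(1.0952) = 6*1.0952 - 3 = 3.5712
Step 3: Compute Lagrangian.
L = -0.5357 + 10*3.5712 = 35.1763


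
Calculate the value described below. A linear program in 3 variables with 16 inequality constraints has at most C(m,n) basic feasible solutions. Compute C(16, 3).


Each vertex corresponds to some choice of n active constraints out of m, so the number of vertices is at most C(m, n) = m! / (n!(m-n)!).
m = 16, n = 3
Numerator: 16 * 15 * 14
Denominator: 3! = 6
C(16, 3) = 560


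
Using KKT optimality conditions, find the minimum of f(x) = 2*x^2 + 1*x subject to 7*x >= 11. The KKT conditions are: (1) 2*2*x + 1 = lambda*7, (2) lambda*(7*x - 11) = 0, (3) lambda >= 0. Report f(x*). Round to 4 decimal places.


Step 1: Try lambda = 0 (constraint inactive).
x_unc = -1/(2*2) = -0.25
Check: 7*-0.25 = -1.75 < 11 -- violated!
Step 2: Constraint must be active: 7*x = 11
x* = 11/7 = 1.5714 (rounded; the exact value 11/7 is used below)
lambda = (2*2*(11/7) + 1)/7 = 1.0408
Step 3: Compute optimal value.
f(x*) = 2*(11/7)^2 + 1*(11/7) = 6.5102


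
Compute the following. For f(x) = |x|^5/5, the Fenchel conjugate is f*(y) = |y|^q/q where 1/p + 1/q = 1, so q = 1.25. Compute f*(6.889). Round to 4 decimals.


The conjugate exponent q satisfies 1/p + 1/q = 1.
p = 5, so q = 5/(5 - 1) = 1.25
|y|^q = 6.889^1.25 = 11.1608
f*(6.889) = 11.1608 / 1.25 = 8.9286


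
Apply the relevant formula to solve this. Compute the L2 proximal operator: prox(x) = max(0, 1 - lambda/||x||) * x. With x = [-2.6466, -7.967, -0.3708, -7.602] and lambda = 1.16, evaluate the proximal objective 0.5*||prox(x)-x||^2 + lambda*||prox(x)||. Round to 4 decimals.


Step 1: Compute ||x||.
||x|| = 11.3316
Step 2: Compute scaling factor.
scale = max(0, 1 - 1.16/11.3316) = 0.8976
Step 3: prox(x) = [-2.3757, -7.1514, -0.3328, -6.8238]
||prox(x)|| = 10.1716
Step 4: Proximal objective.
0.5*||prox-x||^2 = 0.6728
lambda*||prox|| = 11.7991
Total = 12.4719


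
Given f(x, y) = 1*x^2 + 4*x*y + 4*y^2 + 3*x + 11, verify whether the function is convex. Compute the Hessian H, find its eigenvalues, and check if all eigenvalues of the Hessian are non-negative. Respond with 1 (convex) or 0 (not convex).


The Hessian of f(x,y) = 1*x^2 + 4*x*y + 4*y^2 + 3*x + 11 is:
H = [[2, 4], [4, 8]]
Trace = 2 + 8 = 10
Determinant = 2*8 - (4)^2 = 0
Discriminant = (10)^2 - 4*0 = 100.0
Eigenvalues: lambda_1 = 0.0, lambda_2 = 10.0
The function is convex.

1
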